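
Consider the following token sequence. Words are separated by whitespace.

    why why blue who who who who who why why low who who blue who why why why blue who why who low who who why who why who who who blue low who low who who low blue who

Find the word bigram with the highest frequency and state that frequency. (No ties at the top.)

"who who", 9 times

Bigram frequencies (highest first):
  who who: 9
  who why: 5
  why why: 4
  blue who: 4
  low who: 4
  why who: 3
  … (6 more, each ≤ 3)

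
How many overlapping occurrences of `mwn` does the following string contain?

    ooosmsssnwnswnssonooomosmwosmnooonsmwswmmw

Sliding a length-3 window over the 42 characters (40 positions):
  (no match at any position)

0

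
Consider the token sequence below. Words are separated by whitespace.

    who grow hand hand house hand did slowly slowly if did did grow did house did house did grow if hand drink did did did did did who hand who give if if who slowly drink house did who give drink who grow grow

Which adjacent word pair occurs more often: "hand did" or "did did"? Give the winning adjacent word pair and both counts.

"hand did": 1 occurrence
"did did": 5 occurrences

"did did" (5 vs 1)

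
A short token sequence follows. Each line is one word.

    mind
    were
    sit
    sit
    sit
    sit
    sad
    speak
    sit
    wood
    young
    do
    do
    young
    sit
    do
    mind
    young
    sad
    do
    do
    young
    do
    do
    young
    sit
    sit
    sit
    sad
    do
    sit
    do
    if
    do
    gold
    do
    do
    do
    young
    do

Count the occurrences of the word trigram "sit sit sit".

3

Scanning the 38 overlapping trigram windows for "sit sit sit":
  position 3–5: sit sit sit
  position 4–6: sit sit sit
  position 26–28: sit sit sit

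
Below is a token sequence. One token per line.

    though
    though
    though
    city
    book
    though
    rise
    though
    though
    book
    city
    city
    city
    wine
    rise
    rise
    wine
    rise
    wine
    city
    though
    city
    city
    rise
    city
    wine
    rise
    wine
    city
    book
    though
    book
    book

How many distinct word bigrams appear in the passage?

33 tokens → 32 bigram windows in total.
Repeated bigrams (each contributes count−1 duplicates):
  city city: 3
  rise wine: 3
  though though: 3
  wine rise: 3
  book though: 2
  city book: 2
  city wine: 2
  though book: 2
  … (2 more repeated)
14 duplicate windows → 32 − 14 = 18 distinct.

18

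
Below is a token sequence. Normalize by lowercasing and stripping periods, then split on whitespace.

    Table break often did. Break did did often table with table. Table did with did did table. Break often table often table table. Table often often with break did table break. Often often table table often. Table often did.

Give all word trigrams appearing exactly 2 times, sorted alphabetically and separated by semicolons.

Trigram counts meeting the condition (exactly 2 times):
  did table break: 2
  often table often: 2
  often table table: 2
  table often table: 2
  table table often: 2

did table break; often table often; often table table; table often table; table table often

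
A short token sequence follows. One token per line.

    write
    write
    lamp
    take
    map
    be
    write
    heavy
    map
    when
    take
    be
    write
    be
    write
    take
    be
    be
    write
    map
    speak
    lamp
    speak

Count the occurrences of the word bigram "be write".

Scanning the 22 overlapping bigram windows for "be write":
  position 6–7: be write
  position 12–13: be write
  position 14–15: be write
  position 18–19: be write

4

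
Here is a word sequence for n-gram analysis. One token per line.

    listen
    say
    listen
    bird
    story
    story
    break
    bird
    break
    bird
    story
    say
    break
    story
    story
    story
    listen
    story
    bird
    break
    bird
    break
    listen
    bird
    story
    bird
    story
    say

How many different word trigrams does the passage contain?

28 tokens → 26 trigram windows in total.
Repeated trigrams (each contributes count−1 duplicates):
  bird break bird: 2
  bird story say: 2
  break bird break: 2
  listen bird story: 2
4 duplicate windows → 26 − 4 = 22 distinct.

22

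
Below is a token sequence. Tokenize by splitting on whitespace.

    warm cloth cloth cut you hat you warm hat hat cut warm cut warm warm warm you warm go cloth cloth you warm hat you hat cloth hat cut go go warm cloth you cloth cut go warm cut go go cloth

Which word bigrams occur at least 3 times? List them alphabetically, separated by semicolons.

cut go; you warm

Bigram counts meeting the condition (at least 3 times):
  cut go: 3
  you warm: 3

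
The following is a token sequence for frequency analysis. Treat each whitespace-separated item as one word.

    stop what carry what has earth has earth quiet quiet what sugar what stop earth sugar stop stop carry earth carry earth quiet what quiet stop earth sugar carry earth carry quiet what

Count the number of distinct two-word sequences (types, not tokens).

33 tokens → 32 bigram windows in total.
Repeated bigrams (each contributes count−1 duplicates):
  carry earth: 3
  quiet what: 3
  earth carry: 2
  earth quiet: 2
  earth sugar: 2
  has earth: 2
  stop earth: 2
9 duplicate windows → 32 − 9 = 23 distinct.

23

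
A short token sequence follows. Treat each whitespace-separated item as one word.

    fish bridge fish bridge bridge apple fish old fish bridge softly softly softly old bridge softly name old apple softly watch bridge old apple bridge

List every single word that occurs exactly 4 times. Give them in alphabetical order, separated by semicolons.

Unigram counts meeting the condition (exactly 4 times):
  fish: 4
  old: 4

fish; old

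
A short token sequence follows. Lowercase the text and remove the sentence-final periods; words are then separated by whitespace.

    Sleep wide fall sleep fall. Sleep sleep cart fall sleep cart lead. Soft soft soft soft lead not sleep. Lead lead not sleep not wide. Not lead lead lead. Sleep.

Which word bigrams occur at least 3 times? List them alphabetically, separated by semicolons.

Bigram counts meeting the condition (at least 3 times):
  fall sleep: 3
  lead lead: 3
  soft soft: 3

fall sleep; lead lead; soft soft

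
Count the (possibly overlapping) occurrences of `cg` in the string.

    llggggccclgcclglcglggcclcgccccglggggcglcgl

Sliding a length-2 window over the 42 characters (41 positions):
  position 17–18: cg
  position 25–26: cg
  position 30–31: cg
  position 37–38: cg
  position 40–41: cg

5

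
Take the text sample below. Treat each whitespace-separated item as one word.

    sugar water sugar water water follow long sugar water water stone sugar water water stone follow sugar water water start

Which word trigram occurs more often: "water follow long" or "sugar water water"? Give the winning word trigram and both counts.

"water follow long": 1 occurrence
"sugar water water": 4 occurrences

"sugar water water" (4 vs 1)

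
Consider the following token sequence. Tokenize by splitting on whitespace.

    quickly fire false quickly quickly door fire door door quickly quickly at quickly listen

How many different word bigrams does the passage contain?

12

14 tokens → 13 bigram windows in total.
Repeated bigrams (each contributes count−1 duplicates):
  quickly quickly: 2
1 duplicate windows → 13 − 1 = 12 distinct.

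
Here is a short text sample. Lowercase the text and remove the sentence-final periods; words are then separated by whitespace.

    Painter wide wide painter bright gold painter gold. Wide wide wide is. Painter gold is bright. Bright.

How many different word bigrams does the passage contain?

17 tokens → 16 bigram windows in total.
Repeated bigrams (each contributes count−1 duplicates):
  wide wide: 3
  painter gold: 2
3 duplicate windows → 16 − 3 = 13 distinct.

13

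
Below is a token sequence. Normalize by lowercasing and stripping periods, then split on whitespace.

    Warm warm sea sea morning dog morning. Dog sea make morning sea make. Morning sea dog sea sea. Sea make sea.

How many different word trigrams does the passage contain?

21 tokens → 19 trigram windows in total.
Repeated trigrams (each contributes count−1 duplicates):
  make morning sea: 2
  sea make morning: 2
2 duplicate windows → 19 − 2 = 17 distinct.

17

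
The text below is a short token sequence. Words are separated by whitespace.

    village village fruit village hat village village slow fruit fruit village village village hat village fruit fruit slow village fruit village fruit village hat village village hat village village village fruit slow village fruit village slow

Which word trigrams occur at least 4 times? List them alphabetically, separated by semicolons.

village fruit village; village hat village

Trigram counts meeting the condition (at least 4 times):
  village fruit village: 4
  village hat village: 4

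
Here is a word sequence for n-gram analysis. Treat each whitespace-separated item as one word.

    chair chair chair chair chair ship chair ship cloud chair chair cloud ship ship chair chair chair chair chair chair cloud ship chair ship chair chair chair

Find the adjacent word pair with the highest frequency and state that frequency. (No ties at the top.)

"chair chair", 12 times

Bigram frequencies (highest first):
  chair chair: 12
  ship chair: 4
  chair ship: 3
  chair cloud: 2
  cloud ship: 2
  ship cloud: 1
  … (2 more, each ≤ 1)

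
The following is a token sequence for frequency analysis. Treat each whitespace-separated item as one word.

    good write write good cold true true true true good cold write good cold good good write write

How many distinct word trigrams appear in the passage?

18 tokens → 16 trigram windows in total.
Repeated trigrams (each contributes count−1 duplicates):
  good write write: 2
  true true true: 2
  write good cold: 2
3 duplicate windows → 16 − 3 = 13 distinct.

13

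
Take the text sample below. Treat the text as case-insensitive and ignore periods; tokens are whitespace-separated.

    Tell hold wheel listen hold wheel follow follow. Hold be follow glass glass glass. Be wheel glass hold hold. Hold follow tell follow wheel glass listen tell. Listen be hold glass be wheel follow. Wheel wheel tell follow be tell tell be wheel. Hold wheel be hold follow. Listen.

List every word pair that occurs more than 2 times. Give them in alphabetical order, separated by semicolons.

Bigram counts meeting the condition (more than 2 times):
  be wheel: 3
  hold wheel: 3

be wheel; hold wheel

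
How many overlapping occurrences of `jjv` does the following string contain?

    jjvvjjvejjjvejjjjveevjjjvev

5

Sliding a length-3 window over the 27 characters (25 positions):
  position 1–3: jjv
  position 5–7: jjv
  position 10–12: jjv
  position 16–18: jjv
  position 23–25: jjv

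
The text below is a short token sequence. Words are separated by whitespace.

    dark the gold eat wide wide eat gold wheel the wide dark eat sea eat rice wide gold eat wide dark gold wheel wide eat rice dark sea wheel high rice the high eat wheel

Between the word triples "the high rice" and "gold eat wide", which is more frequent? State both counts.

"gold eat wide" (2 vs 0)

"the high rice": 0 occurrences
"gold eat wide": 2 occurrences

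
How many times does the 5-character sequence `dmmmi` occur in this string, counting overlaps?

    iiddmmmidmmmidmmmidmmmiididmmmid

Sliding a length-5 window over the 32 characters (28 positions):
  position 4–8: dmmmi
  position 9–13: dmmmi
  position 14–18: dmmmi
  position 19–23: dmmmi
  position 27–31: dmmmi

5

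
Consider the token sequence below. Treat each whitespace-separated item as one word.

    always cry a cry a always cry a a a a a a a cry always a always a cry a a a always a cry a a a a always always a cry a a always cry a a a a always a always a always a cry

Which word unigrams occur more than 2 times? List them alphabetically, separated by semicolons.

Unigram counts meeting the condition (more than 2 times):
  a: 29
  always: 11
  cry: 9

a; always; cry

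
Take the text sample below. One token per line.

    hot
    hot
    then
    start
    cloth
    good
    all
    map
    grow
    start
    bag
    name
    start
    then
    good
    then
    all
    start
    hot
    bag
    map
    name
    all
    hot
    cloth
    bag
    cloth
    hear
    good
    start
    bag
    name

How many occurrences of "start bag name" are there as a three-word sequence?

2

Scanning the 30 overlapping trigram windows for "start bag name":
  position 10–12: start bag name
  position 30–32: start bag name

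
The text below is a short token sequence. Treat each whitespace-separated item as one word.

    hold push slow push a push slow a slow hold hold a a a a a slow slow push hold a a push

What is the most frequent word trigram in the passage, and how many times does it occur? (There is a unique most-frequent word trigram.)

"a a a", 3 times

Trigram frequencies (highest first):
  a a a: 3
  hold a a: 2
  hold push slow: 1
  push slow push: 1
  slow push a: 1
  push a push: 1
  … (12 more, each ≤ 1)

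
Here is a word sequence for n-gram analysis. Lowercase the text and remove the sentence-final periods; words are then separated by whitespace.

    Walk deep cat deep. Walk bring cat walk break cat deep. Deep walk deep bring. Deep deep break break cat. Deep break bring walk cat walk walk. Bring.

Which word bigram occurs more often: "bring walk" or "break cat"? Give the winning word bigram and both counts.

"break cat" (2 vs 1)

"bring walk": 1 occurrence
"break cat": 2 occurrences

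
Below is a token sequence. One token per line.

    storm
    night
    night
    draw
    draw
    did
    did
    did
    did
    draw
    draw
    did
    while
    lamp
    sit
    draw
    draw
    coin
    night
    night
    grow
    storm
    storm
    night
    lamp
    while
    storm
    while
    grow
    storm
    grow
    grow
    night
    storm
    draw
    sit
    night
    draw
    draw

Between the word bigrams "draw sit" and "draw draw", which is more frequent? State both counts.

"draw sit": 1 occurrence
"draw draw": 4 occurrences

"draw draw" (4 vs 1)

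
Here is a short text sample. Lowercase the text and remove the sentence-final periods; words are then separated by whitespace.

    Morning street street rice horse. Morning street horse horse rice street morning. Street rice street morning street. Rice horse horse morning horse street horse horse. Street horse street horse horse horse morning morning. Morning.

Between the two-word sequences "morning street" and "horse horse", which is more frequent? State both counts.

"morning street": 4 occurrences
"horse horse": 5 occurrences

"horse horse" (5 vs 4)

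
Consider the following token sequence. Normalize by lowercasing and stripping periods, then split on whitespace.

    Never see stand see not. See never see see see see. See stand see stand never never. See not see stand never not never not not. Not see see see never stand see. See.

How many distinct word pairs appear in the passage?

34 tokens → 33 bigram windows in total.
Repeated bigrams (each contributes count−1 duplicates):
  see see: 7
  see stand: 4
  never see: 3
  not see: 3
  stand see: 3
  never not: 2
  not not: 2
  see never: 2
  … (2 more repeated)
20 duplicate windows → 33 − 20 = 13 distinct.

13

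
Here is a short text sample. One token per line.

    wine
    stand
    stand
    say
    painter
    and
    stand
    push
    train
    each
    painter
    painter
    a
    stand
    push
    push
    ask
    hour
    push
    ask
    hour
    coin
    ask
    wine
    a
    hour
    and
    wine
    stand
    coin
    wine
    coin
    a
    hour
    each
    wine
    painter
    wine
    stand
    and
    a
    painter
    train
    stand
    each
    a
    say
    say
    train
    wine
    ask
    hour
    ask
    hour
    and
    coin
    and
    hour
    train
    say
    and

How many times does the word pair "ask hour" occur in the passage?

Scanning the 60 overlapping bigram windows for "ask hour":
  position 17–18: ask hour
  position 20–21: ask hour
  position 51–52: ask hour
  position 53–54: ask hour

4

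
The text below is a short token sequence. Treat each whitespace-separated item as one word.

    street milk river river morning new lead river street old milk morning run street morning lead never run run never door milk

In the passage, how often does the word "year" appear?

Scanning the 22 tokens for "year":
  (none found)

0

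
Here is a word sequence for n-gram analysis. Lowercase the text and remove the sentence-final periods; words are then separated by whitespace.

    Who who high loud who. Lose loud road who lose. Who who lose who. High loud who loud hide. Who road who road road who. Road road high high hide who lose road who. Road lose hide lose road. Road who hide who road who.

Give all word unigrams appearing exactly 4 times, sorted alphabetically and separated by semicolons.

hide; high; loud

Unigram counts meeting the condition (exactly 4 times):
  hide: 4
  high: 4
  loud: 4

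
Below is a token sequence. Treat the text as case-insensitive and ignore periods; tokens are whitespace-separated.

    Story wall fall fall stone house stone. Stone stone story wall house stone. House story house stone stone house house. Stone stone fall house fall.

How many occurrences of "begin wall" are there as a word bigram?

0

Scanning the 24 overlapping bigram windows for "begin wall":
  (none found)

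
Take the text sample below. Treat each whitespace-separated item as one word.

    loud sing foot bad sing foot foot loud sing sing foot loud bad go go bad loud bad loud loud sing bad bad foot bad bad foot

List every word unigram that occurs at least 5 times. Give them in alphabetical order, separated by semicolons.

bad; foot; loud; sing

Unigram counts meeting the condition (at least 5 times):
  bad: 8
  foot: 6
  loud: 6
  sing: 5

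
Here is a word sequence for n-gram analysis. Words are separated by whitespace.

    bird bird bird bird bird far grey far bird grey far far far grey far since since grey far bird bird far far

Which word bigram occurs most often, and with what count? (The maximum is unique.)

"bird bird", 5 times

Bigram frequencies (highest first):
  bird bird: 5
  grey far: 4
  far far: 3
  bird far: 2
  far grey: 2
  far bird: 2
  … (4 more, each ≤ 1)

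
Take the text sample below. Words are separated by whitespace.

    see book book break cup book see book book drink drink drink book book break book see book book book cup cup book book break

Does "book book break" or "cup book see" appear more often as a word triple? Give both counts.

"book book break": 3 occurrences
"cup book see": 1 occurrence

"book book break" (3 vs 1)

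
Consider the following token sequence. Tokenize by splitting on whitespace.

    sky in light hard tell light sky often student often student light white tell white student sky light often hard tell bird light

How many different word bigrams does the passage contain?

23 tokens → 22 bigram windows in total.
Repeated bigrams (each contributes count−1 duplicates):
  hard tell: 2
  often student: 2
2 duplicate windows → 22 − 2 = 20 distinct.

20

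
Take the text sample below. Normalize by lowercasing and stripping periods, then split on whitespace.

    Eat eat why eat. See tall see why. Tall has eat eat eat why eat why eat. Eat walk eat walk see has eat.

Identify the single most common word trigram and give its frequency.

Trigram frequencies (highest first):
  eat why eat: 3
  eat eat why: 2
  why eat see: 1
  eat see tall: 1
  see tall see: 1
  tall see why: 1
  … (13 more, each ≤ 1)

"eat why eat", 3 times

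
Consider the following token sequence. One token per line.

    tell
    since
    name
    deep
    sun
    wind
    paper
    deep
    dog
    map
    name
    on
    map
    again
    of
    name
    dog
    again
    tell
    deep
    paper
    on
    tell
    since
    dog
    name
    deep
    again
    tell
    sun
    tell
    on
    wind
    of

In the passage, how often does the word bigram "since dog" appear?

Scanning the 33 overlapping bigram windows for "since dog":
  position 24–25: since dog

1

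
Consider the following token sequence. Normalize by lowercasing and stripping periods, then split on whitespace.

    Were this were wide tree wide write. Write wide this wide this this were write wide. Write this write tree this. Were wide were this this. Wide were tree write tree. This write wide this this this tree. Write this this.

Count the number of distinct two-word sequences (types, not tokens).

41 tokens → 40 bigram windows in total.
Repeated bigrams (each contributes count−1 duplicates):
  this this: 5
  this were: 3
  wide this: 3
  write wide: 3
  this wide: 2
  this write: 2
  tree this: 2
  tree write: 2
  … (6 more repeated)
20 duplicate windows → 40 − 20 = 20 distinct.

20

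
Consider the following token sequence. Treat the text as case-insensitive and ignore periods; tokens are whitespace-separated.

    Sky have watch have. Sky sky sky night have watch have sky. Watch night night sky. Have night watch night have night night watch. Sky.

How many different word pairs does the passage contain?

14

25 tokens → 24 bigram windows in total.
Repeated bigrams (each contributes count−1 duplicates):
  have night: 2
  have sky: 2
  have watch: 2
  night have: 2
  night night: 2
  night watch: 2
  sky have: 2
  sky sky: 2
  … (2 more repeated)
10 duplicate windows → 24 − 10 = 14 distinct.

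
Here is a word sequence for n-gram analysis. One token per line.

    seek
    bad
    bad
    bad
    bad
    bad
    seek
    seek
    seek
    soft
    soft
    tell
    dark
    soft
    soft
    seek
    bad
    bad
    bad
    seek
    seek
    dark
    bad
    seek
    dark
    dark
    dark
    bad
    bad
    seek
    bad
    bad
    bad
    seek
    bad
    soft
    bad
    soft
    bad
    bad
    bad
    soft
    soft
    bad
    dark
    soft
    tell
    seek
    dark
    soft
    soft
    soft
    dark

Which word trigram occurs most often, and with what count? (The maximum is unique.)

Trigram frequencies (highest first):
  bad bad bad: 6
  bad bad seek: 4
  seek bad bad: 3
  bad seek seek: 2
  dark soft soft: 2
  bad seek bad: 2
  … (31 more, each ≤ 2)

"bad bad bad", 6 times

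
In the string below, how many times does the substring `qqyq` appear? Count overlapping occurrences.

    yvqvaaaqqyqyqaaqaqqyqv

Sliding a length-4 window over the 22 characters (19 positions):
  position 8–11: qqyq
  position 18–21: qqyq

2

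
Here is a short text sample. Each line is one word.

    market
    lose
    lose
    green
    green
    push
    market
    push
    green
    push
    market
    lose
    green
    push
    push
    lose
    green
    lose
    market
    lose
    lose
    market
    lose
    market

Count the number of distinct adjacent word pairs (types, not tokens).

24 tokens → 23 bigram windows in total.
Repeated bigrams (each contributes count−1 duplicates):
  market lose: 4
  green push: 3
  lose green: 3
  lose market: 3
  lose lose: 2
  push market: 2
11 duplicate windows → 23 − 11 = 12 distinct.

12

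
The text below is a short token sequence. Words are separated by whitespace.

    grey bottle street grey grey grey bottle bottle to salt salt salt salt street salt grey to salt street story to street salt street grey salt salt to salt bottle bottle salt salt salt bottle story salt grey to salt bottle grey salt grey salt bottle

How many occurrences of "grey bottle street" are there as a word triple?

Scanning the 44 overlapping trigram windows for "grey bottle street":
  position 1–3: grey bottle street

1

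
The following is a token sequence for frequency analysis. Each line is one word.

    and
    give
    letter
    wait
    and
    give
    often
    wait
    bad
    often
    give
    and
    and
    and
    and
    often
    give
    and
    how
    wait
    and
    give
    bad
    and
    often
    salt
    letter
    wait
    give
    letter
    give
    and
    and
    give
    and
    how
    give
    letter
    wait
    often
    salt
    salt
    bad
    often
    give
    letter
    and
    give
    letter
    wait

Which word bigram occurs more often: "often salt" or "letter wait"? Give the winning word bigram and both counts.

"letter wait" (4 vs 2)

"often salt": 2 occurrences
"letter wait": 4 occurrences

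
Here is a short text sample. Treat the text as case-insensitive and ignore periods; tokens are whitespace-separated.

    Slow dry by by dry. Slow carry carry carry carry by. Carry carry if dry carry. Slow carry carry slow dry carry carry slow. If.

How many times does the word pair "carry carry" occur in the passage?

Scanning the 24 overlapping bigram windows for "carry carry":
  position 7–8: carry carry
  position 8–9: carry carry
  position 9–10: carry carry
  position 12–13: carry carry
  position 18–19: carry carry
  position 22–23: carry carry

6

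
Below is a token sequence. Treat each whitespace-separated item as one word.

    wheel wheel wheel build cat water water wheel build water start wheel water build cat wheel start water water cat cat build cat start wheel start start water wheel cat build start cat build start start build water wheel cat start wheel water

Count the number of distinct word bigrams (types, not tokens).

23

43 tokens → 42 bigram windows in total.
Repeated bigrams (each contributes count−1 duplicates):
  build cat: 3
  cat build: 3
  start wheel: 3
  water wheel: 3
  build start: 2
  build water: 2
  cat start: 2
  start start: 2
  … (7 more repeated)
19 duplicate windows → 42 − 19 = 23 distinct.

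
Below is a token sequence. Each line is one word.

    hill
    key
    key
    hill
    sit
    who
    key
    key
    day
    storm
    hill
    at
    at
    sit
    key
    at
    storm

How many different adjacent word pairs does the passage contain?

17 tokens → 16 bigram windows in total.
Repeated bigrams (each contributes count−1 duplicates):
  key key: 2
1 duplicate windows → 16 − 1 = 15 distinct.

15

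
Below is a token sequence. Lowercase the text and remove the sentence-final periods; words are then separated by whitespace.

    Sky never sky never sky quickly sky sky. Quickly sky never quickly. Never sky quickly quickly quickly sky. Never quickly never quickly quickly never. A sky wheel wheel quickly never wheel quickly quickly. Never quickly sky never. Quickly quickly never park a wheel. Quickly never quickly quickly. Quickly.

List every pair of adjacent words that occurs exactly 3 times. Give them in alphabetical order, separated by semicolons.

Bigram counts meeting the condition (exactly 3 times):
  never sky: 3
  sky quickly: 3
  wheel quickly: 3

never sky; sky quickly; wheel quickly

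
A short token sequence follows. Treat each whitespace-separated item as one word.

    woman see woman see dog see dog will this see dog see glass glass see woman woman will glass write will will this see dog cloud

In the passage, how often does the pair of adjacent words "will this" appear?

Scanning the 25 overlapping bigram windows for "will this":
  position 8–9: will this
  position 22–23: will this

2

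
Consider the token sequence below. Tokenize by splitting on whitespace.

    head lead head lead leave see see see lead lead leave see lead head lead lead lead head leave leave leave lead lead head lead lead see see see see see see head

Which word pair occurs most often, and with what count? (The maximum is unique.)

Bigram frequencies (highest first):
  see see: 7
  lead lead: 5
  head lead: 4
  lead head: 4
  lead leave: 2
  leave see: 2
  … (6 more, each ≤ 2)

"see see", 7 times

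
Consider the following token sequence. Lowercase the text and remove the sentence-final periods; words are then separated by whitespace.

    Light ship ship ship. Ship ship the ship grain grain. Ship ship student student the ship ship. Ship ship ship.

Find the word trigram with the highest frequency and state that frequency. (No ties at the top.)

Trigram frequencies (highest first):
  ship ship ship: 6
  light ship ship: 1
  ship ship the: 1
  ship the ship: 1
  the ship grain: 1
  ship grain grain: 1
  … (7 more, each ≤ 1)

"ship ship ship", 6 times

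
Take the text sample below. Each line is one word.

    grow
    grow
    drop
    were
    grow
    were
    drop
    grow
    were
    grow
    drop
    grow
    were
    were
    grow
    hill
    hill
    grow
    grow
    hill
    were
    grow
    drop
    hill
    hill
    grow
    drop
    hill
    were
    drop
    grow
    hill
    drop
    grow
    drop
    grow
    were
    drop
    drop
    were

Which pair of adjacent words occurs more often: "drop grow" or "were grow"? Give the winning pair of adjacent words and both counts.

"drop grow": 5 occurrences
"were grow": 4 occurrences

"drop grow" (5 vs 4)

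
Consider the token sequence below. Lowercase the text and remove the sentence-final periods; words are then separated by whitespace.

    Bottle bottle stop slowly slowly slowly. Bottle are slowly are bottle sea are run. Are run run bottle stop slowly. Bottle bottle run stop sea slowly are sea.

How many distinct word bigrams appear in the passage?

28 tokens → 27 bigram windows in total.
Repeated bigrams (each contributes count−1 duplicates):
  are run: 2
  bottle bottle: 2
  bottle stop: 2
  slowly are: 2
  slowly bottle: 2
  slowly slowly: 2
  stop slowly: 2
7 duplicate windows → 27 − 7 = 20 distinct.

20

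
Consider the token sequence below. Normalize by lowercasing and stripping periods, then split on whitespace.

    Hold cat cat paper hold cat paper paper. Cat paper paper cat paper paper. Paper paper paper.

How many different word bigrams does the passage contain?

6

17 tokens → 16 bigram windows in total.
Repeated bigrams (each contributes count−1 duplicates):
  paper paper: 6
  cat paper: 4
  hold cat: 2
  paper cat: 2
10 duplicate windows → 16 − 10 = 6 distinct.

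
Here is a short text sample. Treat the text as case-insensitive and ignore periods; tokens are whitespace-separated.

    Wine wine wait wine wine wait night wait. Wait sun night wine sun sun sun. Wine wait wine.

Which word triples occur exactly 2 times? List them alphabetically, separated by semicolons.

wine wait wine; wine wine wait

Trigram counts meeting the condition (exactly 2 times):
  wine wait wine: 2
  wine wine wait: 2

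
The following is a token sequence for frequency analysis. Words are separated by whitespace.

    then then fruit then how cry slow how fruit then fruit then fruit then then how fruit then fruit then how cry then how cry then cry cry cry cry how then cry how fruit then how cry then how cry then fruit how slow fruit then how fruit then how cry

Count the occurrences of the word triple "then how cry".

6

Scanning the 50 overlapping trigram windows for "then how cry":
  position 4–6: then how cry
  position 20–22: then how cry
  position 23–25: then how cry
  position 36–38: then how cry
  position 39–41: then how cry
  position 50–52: then how cry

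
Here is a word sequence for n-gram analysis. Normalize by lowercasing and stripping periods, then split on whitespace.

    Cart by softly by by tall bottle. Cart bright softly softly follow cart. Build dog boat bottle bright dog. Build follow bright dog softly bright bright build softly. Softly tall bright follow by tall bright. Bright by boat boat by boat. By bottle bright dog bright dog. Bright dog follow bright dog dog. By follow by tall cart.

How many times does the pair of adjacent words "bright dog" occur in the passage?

Scanning the 57 overlapping bigram windows for "bright dog":
  position 18–19: bright dog
  position 22–23: bright dog
  position 44–45: bright dog
  position 46–47: bright dog
  position 48–49: bright dog
  position 51–52: bright dog

6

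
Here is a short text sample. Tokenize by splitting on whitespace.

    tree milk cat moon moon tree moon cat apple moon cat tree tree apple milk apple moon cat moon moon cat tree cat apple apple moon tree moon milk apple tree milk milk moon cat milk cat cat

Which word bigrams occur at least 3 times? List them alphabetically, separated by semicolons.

Bigram counts meeting the condition (at least 3 times):
  apple moon: 3
  moon cat: 5

apple moon; moon cat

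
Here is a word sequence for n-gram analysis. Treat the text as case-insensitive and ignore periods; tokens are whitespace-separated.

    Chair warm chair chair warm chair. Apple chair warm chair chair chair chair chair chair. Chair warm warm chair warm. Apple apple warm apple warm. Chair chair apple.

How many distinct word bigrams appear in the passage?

9

28 tokens → 27 bigram windows in total.
Repeated bigrams (each contributes count−1 duplicates):
  chair chair: 8
  chair warm: 5
  warm chair: 5
  apple warm: 2
  chair apple: 2
  warm apple: 2
18 duplicate windows → 27 − 18 = 9 distinct.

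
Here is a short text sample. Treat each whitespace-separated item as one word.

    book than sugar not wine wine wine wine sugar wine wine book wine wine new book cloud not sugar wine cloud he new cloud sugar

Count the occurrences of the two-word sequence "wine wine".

Scanning the 24 overlapping bigram windows for "wine wine":
  position 5–6: wine wine
  position 6–7: wine wine
  position 7–8: wine wine
  position 10–11: wine wine
  position 13–14: wine wine

5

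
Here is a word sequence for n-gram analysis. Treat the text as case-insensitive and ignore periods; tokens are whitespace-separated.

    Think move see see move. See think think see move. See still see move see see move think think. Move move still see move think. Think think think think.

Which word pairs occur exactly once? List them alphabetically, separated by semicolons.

move move; move still; see still; see think; think see

Bigram counts meeting the condition (exactly once):
  move move: 1
  move still: 1
  see still: 1
  see think: 1
  think see: 1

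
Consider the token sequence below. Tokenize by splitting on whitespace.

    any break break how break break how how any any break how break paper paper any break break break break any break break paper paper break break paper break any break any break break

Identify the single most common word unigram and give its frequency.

"break", 18 times

Unigram frequencies (highest first):
  break: 18
  any: 7
  paper: 5
  how: 4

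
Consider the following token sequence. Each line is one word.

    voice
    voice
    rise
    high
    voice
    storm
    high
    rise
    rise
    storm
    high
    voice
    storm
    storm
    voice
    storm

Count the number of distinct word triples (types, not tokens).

13

16 tokens → 14 trigram windows in total.
Repeated trigrams (each contributes count−1 duplicates):
  high voice storm: 2
1 duplicate windows → 14 − 1 = 13 distinct.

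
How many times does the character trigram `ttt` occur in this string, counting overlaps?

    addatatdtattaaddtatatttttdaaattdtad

Sliding a length-3 window over the 35 characters (33 positions):
  position 21–23: ttt
  position 22–24: ttt
  position 23–25: ttt

3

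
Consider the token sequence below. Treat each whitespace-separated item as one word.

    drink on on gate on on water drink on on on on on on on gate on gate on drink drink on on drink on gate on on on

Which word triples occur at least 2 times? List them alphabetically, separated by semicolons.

Trigram counts meeting the condition (at least 2 times):
  drink on on: 3
  gate on on: 2
  on gate on: 4
  on on gate: 2
  on on on: 6

drink on on; gate on on; on gate on; on on gate; on on on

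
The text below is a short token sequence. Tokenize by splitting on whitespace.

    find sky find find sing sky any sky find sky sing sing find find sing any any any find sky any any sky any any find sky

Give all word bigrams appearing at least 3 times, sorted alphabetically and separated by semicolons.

any any; find sky; sky any

Bigram counts meeting the condition (at least 3 times):
  any any: 4
  find sky: 4
  sky any: 3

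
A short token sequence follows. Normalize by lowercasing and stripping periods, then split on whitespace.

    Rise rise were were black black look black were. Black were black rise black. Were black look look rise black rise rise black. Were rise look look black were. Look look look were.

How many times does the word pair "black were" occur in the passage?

Scanning the 32 overlapping bigram windows for "black were":
  position 8–9: black were
  position 10–11: black were
  position 14–15: black were
  position 23–24: black were
  position 28–29: black were

5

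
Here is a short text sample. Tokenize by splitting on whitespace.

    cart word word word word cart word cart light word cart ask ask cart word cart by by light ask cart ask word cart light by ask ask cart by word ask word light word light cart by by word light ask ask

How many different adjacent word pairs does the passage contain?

19

43 tokens → 42 bigram windows in total.
Repeated bigrams (each contributes count−1 duplicates):
  word cart: 5
  ask ask: 3
  ask cart: 3
  cart by: 3
  cart word: 3
  word light: 3
  word word: 3
  ask word: 2
  … (6 more repeated)
23 duplicate windows → 42 − 23 = 19 distinct.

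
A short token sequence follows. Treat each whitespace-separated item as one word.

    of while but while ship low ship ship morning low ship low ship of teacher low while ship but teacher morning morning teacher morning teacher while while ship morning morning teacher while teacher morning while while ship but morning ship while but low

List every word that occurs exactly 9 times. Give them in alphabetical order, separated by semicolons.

Unigram counts meeting the condition (exactly 9 times):
  ship: 9
  while: 9

ship; while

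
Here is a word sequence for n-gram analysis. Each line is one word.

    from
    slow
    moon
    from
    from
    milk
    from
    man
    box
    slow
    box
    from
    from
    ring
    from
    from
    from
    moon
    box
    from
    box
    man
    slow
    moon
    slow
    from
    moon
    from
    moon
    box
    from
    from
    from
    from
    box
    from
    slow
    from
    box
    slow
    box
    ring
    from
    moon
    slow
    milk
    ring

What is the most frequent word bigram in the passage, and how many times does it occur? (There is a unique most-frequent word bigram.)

Bigram frequencies (highest first):
  from from: 7
  box from: 4
  from moon: 4
  from box: 3
  from slow: 2
  slow moon: 2
  … (17 more, each ≤ 2)

"from from", 7 times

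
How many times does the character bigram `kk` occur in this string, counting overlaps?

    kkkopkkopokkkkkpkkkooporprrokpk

9

Sliding a length-2 window over the 31 characters (30 positions):
  position 1–2: kk
  position 2–3: kk
  position 6–7: kk
  position 11–12: kk
  position 12–13: kk
  position 13–14: kk
  position 14–15: kk
  position 17–18: kk
  position 18–19: kk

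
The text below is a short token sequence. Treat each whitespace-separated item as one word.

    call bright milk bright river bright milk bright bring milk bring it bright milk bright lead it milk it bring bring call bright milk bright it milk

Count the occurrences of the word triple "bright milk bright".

Scanning the 25 overlapping trigram windows for "bright milk bright":
  position 2–4: bright milk bright
  position 6–8: bright milk bright
  position 13–15: bright milk bright
  position 23–25: bright milk bright

4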